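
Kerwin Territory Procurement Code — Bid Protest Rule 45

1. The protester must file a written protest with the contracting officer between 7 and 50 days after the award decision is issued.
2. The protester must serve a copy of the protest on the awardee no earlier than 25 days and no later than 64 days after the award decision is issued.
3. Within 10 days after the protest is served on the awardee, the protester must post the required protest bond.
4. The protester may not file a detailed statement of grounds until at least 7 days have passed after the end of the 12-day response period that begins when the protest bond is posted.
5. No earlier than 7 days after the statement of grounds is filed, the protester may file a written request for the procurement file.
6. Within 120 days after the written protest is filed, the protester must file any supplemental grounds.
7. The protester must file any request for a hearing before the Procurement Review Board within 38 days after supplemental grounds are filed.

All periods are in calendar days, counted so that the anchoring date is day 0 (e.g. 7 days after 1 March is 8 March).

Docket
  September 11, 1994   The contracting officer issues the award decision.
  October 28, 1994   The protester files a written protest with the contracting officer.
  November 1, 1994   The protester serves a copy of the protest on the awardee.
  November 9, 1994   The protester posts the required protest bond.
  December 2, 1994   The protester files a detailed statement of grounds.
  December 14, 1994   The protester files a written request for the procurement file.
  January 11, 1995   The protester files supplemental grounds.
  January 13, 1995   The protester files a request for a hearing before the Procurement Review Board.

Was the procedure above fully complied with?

Yes

Step 1: the window is 7–50 days after September 11, 1994 (when the award decision is issued), so September 18, 1994 through October 31, 1994; done October 28, 1994 — within the window.
Step 2: the window is 25–64 days after September 11, 1994 (when the award decision is issued), so October 6, 1994 through November 14, 1994; done November 1, 1994 — within the window.
Step 3: 10 days after November 1, 1994 (when the protest is served on the awardee) is November 11, 1994; done November 9, 1994 — timely.
Step 4: the earliest permitted date is 7 days after November 21, 1994 (end of the 12-day response period, which began when the protest bond is posted on November 9, 1994), i.e. November 28, 1994; done December 2, 1994 — permitted.
Step 5: the earliest permitted date is 7 days after December 2, 1994 (when the statement of grounds is filed), i.e. December 9, 1994; done December 14, 1994 — permitted.
Step 6: 120 days after October 28, 1994 (when the written protest is filed) is February 25, 1995; January 11, 1995 is within that limit.
Step 7: 38 days after January 11, 1995 (when supplemental grounds are filed) is February 18, 1995; done January 13, 1995 — timely.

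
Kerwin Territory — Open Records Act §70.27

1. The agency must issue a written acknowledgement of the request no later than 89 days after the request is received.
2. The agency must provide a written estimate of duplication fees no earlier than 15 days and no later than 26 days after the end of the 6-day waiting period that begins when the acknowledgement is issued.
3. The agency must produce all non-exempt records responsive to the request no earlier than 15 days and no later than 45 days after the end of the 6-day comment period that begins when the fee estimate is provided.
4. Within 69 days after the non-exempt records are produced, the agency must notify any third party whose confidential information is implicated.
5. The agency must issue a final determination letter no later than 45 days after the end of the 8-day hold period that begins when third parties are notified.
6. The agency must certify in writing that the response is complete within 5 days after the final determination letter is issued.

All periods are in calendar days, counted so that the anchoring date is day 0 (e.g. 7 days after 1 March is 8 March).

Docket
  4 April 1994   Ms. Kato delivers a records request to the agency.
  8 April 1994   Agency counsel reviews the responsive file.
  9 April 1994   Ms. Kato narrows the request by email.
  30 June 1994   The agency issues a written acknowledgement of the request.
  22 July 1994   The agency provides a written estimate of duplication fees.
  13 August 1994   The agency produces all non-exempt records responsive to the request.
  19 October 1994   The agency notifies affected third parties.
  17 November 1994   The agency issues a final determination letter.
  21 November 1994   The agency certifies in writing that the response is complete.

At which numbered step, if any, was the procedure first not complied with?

None — every step was satisfied

Step 1 — counting 89 days from 4 April 1994 (when the request is received) gives a deadline of 2 July 1994; 30 June 1994 is within that limit.
Step 2 — 15 and 26 days from 6 July 1994 (end of the 6-day waiting period, which began when the acknowledgement is issued on 30 June 1994) are 21 July 1994 and 1 August 1994 respectively; 22 July 1994 falls inside that range.
Step 3 — 15 and 45 days from 28 July 1994 (end of the 6-day comment period, which began when the fee estimate is provided on 22 July 1994) are 12 August 1994 and 11 September 1994 respectively; 13 August 1994 falls inside that range.
Step 4 — counting 69 days from 13 August 1994 (when the non-exempt records are produced) gives a deadline of 21 October 1994; completed 19 October 1994, before the deadline.
Step 5 — counting 45 days from 27 October 1994 (end of the 8-day hold period, which began when third parties are notified on 19 October 1994) gives a deadline of 11 December 1994; done 17 November 1994 — timely.
Step 6 — counting 5 days from 17 November 1994 (when the final determination letter is issued) gives a deadline of 22 November 1994; 21 November 1994 is within that limit.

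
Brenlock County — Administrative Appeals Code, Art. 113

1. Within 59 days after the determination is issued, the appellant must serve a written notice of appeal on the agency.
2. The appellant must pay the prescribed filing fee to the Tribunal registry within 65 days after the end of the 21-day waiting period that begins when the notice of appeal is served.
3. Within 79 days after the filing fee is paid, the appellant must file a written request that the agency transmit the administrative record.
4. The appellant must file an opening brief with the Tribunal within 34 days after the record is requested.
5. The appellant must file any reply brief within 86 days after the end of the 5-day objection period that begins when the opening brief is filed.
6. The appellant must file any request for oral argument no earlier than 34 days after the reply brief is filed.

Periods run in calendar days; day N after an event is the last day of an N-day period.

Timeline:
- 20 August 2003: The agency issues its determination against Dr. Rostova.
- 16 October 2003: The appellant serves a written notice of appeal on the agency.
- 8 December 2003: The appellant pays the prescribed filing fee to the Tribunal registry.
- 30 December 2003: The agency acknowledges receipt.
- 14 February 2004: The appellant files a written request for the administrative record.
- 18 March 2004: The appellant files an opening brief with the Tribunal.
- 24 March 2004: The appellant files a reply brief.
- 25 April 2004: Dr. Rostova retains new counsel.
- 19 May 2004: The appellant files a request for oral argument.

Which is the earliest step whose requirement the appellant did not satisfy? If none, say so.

(1) due by 20 August 2003 + 59 days = 18 October 2003; 16 October 2003 is within that limit.
(2) due by 6 November 2003 + 65 days = 10 January 2004; done 8 December 2003 — timely.
(3) due by 8 December 2003 + 79 days = 25 February 2004; done 14 February 2004 — timely.
(4) due by 14 February 2004 + 34 days = 19 March 2004; completed 18 March 2004, before the deadline.
(5) due by 23 March 2004 + 86 days = 17 June 2004; done 24 March 2004 — timely.
(6) permitted from 24 March 2004 + 34 days = 27 April 2004 onward; done 19 May 2004 — permitted.

None — every step was satisfied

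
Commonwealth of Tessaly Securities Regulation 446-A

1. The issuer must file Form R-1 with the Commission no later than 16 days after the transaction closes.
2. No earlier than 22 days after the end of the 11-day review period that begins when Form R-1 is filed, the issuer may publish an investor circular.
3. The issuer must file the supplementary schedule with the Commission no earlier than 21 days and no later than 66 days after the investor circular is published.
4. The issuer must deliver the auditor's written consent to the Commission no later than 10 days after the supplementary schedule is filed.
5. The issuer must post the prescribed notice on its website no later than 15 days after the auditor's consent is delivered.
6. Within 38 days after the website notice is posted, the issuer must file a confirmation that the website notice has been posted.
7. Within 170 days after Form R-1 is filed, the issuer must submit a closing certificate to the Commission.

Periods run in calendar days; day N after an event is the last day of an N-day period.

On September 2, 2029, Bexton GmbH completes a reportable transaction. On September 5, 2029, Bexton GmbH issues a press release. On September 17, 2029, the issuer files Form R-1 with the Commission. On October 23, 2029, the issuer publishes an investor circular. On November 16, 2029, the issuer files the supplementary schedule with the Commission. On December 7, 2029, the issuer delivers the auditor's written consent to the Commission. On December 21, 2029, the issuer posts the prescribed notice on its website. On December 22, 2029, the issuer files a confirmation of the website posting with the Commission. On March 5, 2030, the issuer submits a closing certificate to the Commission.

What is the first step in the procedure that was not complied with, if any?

Step 4

Step 1: 16 days after September 2, 2029 (when the transaction closes) is September 18, 2029; completed September 17, 2029, before the deadline.
Step 2: the earliest permitted date is 22 days after September 28, 2029 (end of the 11-day review period, which began when Form R-1 is filed on September 17, 2029), i.e. October 20, 2029; October 23, 2029 is on or after that date.
Step 3: the window is 21–66 days after October 23, 2029 (when the investor circular is published), so November 13, 2029 through December 28, 2029; November 16, 2029 falls inside that range.
Step 4: 10 days after November 16, 2029 (when the supplementary schedule is filed) is November 26, 2029; done December 7, 2029 — 11 days late.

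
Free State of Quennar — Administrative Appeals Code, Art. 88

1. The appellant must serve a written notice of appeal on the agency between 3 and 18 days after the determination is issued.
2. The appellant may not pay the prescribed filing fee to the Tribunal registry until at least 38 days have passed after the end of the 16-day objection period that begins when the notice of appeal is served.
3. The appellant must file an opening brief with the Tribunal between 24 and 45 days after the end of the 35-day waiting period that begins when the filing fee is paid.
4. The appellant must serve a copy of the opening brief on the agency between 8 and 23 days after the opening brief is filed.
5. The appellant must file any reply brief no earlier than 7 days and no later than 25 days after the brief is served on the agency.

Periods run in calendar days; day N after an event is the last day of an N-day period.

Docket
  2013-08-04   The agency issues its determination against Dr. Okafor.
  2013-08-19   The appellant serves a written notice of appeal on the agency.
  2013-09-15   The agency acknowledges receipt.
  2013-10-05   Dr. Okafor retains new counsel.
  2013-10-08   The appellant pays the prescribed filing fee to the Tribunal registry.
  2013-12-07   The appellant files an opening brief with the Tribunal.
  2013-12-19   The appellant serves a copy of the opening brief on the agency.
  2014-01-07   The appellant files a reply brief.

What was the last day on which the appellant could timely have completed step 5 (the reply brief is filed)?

Step 5 runs from 2013-12-19, when the brief is served on the agency. The window is 7–25 days after 2013-12-19; it closes on 2014-01-13.

2014-01-13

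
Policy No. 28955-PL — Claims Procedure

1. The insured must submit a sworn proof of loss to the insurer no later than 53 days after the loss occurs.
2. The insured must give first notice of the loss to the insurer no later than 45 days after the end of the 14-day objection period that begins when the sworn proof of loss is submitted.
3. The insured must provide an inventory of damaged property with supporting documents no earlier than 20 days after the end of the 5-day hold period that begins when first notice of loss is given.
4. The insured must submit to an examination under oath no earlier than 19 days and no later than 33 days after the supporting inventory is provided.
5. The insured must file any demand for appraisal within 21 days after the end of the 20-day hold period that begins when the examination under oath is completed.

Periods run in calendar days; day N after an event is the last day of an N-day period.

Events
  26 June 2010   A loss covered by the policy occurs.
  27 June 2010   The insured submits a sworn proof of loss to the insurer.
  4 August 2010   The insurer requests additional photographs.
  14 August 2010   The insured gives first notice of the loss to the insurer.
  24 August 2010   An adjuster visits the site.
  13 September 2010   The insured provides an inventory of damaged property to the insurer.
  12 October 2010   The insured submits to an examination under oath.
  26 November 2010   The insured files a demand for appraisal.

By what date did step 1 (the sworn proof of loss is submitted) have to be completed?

Step 1 runs from 26 June 2010, when the loss occurs. 53 days after 26 June 2010 is 18 August 2010.

18 August 2010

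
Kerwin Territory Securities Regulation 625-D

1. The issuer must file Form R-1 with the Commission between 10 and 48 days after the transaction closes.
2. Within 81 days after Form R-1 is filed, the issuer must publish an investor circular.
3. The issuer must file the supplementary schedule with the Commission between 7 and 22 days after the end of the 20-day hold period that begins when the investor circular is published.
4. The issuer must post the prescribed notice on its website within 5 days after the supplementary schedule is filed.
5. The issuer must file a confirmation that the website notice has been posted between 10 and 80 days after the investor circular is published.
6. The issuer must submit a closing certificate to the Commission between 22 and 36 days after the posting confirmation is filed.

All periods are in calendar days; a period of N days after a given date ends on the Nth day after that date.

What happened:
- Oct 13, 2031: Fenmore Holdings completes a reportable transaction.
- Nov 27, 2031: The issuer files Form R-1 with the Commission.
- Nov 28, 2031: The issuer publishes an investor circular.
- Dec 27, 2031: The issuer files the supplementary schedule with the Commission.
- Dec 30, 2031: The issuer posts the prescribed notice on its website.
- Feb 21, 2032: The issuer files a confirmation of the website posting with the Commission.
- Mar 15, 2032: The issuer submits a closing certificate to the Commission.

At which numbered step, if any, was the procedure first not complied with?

Step 5

Step 1 — 10 and 48 days from Oct 13, 2031 (when the transaction closes) are Oct 23, 2031 and Nov 30, 2031 respectively; done Nov 27, 2031 — within the window.
Step 2 — counting 81 days from Nov 27, 2031 (when Form R-1 is filed) gives a deadline of Feb 16, 2032; completed Nov 28, 2031, before the deadline.
Step 3 — 7 and 22 days from Dec 18, 2031 (end of the 20-day hold period, which began when the investor circular is published on Nov 28, 2031) are Dec 25, 2031 and Jan 9, 2032 respectively; done Dec 27, 2031 — within the window.
Step 4 — counting 5 days from Dec 27, 2031 (when the supplementary schedule is filed) gives a deadline of Jan 1, 2032; completed Dec 30, 2031, before the deadline.
Step 5 — 10 and 80 days from Nov 28, 2031 (when the investor circular is published) are Dec 8, 2031 and Feb 16, 2032 respectively; done Feb 21, 2032 — 5 days after the window closed.
The procedure was therefore not followed at step 5.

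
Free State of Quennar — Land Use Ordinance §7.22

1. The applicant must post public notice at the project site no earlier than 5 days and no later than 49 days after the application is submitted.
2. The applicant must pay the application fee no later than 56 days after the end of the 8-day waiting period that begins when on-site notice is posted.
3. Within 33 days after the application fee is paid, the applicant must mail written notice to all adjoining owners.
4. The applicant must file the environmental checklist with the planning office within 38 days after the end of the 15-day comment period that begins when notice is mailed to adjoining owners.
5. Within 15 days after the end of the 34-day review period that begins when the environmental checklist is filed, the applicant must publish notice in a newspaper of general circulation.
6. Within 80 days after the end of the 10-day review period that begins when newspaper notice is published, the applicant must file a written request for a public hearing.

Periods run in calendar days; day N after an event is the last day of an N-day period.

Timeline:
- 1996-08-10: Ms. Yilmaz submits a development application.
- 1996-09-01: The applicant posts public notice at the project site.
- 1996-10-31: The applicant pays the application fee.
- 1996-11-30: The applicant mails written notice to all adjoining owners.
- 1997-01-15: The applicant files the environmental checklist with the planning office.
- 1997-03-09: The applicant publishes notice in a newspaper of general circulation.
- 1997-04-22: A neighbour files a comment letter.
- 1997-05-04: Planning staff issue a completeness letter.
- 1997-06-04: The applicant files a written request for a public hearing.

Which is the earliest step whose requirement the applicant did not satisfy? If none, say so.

(1) the permitted window runs from 1996-08-10 + 5 = 1996-08-15 to 1996-08-10 + 49 = 1996-09-28; done 1996-09-01, which is between those dates.
(2) due by 1996-09-09 + 56 days = 1996-11-04; completed 1996-10-31, before the deadline.
(3) due by 1996-10-31 + 33 days = 1996-12-03; completed 1996-11-30, before the deadline.
(4) due by 1996-12-15 + 38 days = 1997-01-22; done 1997-01-15 — timely.
(5) due by 1997-02-18 + 15 days = 1997-03-05; 1997-03-09 misses that deadline by 4 days.

Step 5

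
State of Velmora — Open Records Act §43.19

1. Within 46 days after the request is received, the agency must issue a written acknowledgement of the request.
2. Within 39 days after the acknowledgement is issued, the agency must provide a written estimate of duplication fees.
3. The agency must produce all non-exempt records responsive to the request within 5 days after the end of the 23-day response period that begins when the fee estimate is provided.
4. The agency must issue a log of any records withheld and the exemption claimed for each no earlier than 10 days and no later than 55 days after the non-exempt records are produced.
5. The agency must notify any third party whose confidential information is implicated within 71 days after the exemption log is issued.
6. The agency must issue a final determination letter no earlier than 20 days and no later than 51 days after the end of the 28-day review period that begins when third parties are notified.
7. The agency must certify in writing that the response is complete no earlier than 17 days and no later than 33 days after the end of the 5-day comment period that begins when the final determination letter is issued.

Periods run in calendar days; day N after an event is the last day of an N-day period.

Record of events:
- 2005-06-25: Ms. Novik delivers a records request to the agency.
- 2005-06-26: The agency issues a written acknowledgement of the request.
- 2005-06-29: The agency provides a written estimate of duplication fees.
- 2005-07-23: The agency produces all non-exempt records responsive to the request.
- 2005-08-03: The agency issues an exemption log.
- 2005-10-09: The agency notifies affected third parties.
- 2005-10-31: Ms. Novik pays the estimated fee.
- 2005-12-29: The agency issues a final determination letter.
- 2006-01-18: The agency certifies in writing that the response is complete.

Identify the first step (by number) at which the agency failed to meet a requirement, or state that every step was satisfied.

Step 6

Step 1 — counting 46 days from 2005-06-25 (when the request is received) gives a deadline of 2005-08-10; 2005-06-26 is within that limit.
Step 2 — counting 39 days from 2005-06-26 (when the acknowledgement is issued) gives a deadline of 2005-08-04; done 2005-06-29 — timely.
Step 3 — counting 5 days from 2005-07-22 (end of the 23-day response period, which began when the fee estimate is provided on 2005-06-29) gives a deadline of 2005-07-27; done 2005-07-23 — timely.
Step 4 — 10 and 55 days from 2005-07-23 (when the non-exempt records are produced) are 2005-08-02 and 2005-09-16 respectively; done 2005-08-03 — within the window.
Step 5 — counting 71 days from 2005-08-03 (when the exemption log is issued) gives a deadline of 2005-10-13; done 2005-10-09 — timely.
Step 6 — 20 and 51 days from 2005-11-06 (end of the 28-day review period, which began when third parties are notified on 2005-10-09) are 2005-11-26 and 2005-12-27 respectively; done 2005-12-29 — 2 days after the window closed.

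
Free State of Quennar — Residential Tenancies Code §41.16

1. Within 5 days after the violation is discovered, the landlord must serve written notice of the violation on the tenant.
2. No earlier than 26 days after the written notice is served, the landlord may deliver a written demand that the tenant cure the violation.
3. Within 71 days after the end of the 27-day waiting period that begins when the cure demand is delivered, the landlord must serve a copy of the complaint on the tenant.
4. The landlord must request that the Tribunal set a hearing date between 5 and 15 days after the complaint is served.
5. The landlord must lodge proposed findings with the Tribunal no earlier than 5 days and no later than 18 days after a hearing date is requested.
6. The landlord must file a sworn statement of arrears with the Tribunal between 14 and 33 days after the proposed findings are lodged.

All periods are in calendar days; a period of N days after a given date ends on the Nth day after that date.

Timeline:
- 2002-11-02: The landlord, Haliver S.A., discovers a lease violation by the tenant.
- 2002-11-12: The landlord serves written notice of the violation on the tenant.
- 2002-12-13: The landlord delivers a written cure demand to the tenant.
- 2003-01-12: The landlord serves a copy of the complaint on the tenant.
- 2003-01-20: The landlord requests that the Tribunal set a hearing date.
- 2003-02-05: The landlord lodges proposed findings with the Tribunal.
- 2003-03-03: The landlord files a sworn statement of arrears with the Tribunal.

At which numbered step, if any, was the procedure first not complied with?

Step 1

Step 1 — counting 5 days from 2002-11-02 (when the violation is discovered) gives a deadline of 2002-11-07; 2002-11-12 misses that deadline by 5 days.
Later steps need not be reached.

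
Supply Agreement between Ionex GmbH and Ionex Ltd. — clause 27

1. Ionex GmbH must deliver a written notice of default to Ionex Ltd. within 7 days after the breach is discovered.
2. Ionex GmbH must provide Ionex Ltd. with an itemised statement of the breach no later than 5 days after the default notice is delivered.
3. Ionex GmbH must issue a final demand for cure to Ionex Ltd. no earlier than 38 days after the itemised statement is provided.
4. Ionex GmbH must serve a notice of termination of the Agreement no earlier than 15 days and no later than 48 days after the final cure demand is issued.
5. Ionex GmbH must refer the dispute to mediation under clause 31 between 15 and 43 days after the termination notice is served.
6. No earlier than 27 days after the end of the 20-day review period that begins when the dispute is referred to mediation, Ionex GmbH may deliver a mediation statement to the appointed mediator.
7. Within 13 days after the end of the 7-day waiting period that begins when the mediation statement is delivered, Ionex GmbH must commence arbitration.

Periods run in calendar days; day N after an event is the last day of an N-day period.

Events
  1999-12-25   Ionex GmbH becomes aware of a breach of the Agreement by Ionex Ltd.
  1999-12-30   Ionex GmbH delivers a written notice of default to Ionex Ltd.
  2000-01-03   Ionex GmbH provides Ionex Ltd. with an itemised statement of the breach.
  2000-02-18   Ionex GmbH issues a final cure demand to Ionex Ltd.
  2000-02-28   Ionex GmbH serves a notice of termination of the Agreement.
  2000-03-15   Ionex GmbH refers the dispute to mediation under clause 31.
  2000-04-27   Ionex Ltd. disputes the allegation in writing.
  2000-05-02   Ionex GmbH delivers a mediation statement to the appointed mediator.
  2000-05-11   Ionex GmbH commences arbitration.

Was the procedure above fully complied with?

Step 1: 7 days after 1999-12-25 (when the breach is discovered) is 2000-01-01; completed 1999-12-30, before the deadline.
Step 2: 5 days after 1999-12-30 (when the default notice is delivered) is 2000-01-04; completed 2000-01-03, before the deadline.
Step 3: the earliest permitted date is 38 days after 2000-01-03 (when the itemised statement is provided), i.e. 2000-02-10; 2000-02-18 is on or after that date.
Step 4: the window is 15–48 days after 2000-02-18 (when the final cure demand is issued), so 2000-03-04 through 2000-04-06; done 2000-02-28 — 5 days before the window opened.

No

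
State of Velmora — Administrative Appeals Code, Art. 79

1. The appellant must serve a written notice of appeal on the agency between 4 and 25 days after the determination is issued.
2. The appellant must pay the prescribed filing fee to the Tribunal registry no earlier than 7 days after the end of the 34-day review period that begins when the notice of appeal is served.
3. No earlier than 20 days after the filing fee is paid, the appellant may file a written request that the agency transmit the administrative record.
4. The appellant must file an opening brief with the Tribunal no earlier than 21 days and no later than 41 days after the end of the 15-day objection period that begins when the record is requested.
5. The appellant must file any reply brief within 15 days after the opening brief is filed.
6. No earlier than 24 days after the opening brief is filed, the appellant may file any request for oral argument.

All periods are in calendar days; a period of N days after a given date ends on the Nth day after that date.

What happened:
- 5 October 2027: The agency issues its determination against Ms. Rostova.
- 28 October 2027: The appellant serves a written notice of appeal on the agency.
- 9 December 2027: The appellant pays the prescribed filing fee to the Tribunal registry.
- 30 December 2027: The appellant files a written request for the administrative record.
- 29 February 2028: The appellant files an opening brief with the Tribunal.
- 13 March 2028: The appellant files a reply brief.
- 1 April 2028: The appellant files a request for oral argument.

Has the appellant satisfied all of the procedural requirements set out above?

Step 1 — 4 and 25 days from 5 October 2027 (when the determination is issued) are 9 October 2027 and 30 October 2027 respectively; done 28 October 2027, which is between those dates.
Step 2 — must wait 7 days from 1 December 2027 (end of the 34-day review period, which began when the notice of appeal is served on 28 October 2027), so not before 8 December 2027; 9 December 2027 is on or after that date.
Step 3 — must wait 20 days from 9 December 2027 (when the filing fee is paid), so not before 29 December 2027; done 30 December 2027, after the minimum wait.
Step 4 — 21 and 41 days from 14 January 2028 (end of the 15-day objection period, which began when the record is requested on 30 December 2027) are 4 February 2028 and 24 February 2028 respectively; 29 February 2028 is 5 days past the end of the window.

No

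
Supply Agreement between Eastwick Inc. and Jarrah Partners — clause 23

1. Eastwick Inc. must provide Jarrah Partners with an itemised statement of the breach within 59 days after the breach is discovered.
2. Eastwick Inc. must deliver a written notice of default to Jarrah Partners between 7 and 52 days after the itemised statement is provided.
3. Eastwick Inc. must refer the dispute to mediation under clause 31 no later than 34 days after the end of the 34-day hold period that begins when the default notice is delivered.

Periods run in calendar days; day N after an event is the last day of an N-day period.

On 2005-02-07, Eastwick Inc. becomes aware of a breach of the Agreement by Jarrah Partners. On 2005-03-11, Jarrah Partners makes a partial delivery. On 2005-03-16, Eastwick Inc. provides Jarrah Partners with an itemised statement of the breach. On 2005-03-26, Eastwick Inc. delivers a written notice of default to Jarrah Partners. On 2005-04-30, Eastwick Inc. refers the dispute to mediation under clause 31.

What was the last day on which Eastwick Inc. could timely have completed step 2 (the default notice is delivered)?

Step 2 runs from 2005-03-16, when the itemised statement is provided. The window is 7–52 days after 2005-03-16; it closes on 2005-05-07.

2005-05-07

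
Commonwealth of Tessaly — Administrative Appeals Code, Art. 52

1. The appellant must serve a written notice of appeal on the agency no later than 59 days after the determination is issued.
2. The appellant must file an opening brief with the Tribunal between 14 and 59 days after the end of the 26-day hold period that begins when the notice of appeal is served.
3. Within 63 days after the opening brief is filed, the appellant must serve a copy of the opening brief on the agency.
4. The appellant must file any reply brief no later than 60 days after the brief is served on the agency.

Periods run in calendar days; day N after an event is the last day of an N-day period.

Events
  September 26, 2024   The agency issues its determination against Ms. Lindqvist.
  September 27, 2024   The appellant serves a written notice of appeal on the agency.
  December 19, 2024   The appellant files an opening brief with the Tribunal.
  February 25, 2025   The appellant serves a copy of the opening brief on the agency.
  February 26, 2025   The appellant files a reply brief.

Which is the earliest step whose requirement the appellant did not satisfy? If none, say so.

Step 1: 59 days after September 26, 2024 (when the determination is issued) is November 24, 2024; September 27, 2024 is within that limit.
Step 2: the window is 14–59 days after October 23, 2024 (end of the 26-day hold period, which began when the notice of appeal is served on September 27, 2024), so November 6, 2024 through December 21, 2024; done December 19, 2024 — within the window.
Step 3: 63 days after December 19, 2024 (when the opening brief is filed) is February 20, 2025; not done until February 25, 2025, 5 days after the deadline.
That is the first point of non-compliance.

Step 3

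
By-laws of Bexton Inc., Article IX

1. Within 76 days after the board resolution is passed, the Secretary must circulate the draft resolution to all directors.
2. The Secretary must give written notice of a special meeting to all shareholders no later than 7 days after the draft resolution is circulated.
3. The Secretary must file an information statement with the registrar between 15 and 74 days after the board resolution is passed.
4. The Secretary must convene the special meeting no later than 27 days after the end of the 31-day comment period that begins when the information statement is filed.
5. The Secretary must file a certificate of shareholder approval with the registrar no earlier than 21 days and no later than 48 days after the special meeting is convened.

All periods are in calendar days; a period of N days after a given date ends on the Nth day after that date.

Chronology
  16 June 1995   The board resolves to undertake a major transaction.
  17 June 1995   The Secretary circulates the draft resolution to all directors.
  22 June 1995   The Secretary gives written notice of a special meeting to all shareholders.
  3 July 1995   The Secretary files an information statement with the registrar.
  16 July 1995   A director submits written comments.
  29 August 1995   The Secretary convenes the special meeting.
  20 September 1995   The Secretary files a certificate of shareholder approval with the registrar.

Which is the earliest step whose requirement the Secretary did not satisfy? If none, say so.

Step 1 — counting 76 days from 16 June 1995 (when the board resolution is passed) gives a deadline of 31 August 1995; completed 17 June 1995, before the deadline.
Step 2 — counting 7 days from 17 June 1995 (when the draft resolution is circulated) gives a deadline of 24 June 1995; 22 June 1995 is within that limit.
Step 3 — 15 and 74 days from 16 June 1995 (when the board resolution is passed) are 1 July 1995 and 29 August 1995 respectively; 3 July 1995 falls inside that range.
Step 4 — counting 27 days from 3 August 1995 (end of the 31-day comment period, which began when the information statement is filed on 3 July 1995) gives a deadline of 30 August 1995; 29 August 1995 is within that limit.
Step 5 — 21 and 48 days from 29 August 1995 (when the special meeting is convened) are 19 September 1995 and 16 October 1995 respectively; 20 September 1995 falls inside that range.

None — every step was satisfied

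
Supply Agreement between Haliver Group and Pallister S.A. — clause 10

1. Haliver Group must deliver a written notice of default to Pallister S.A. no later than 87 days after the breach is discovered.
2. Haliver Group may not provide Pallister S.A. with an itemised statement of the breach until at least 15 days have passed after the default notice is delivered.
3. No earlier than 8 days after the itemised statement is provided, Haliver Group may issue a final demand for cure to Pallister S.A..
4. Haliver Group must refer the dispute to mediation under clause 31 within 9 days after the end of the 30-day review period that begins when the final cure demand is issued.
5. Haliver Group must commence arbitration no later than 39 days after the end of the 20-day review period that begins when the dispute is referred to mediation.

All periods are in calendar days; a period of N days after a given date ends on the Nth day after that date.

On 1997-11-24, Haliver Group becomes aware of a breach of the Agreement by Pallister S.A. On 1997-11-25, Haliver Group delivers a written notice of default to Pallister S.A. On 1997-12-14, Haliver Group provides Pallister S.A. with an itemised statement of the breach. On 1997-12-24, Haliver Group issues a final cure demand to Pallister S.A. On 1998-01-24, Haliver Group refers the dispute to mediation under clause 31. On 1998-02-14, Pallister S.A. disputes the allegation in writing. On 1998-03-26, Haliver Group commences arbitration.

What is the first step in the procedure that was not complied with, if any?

(1) due by 1997-11-24 + 87 days = 1998-02-19; completed 1997-11-25, before the deadline.
(2) permitted from 1997-11-25 + 15 days = 1997-12-10 onward; 1997-12-14 is on or after that date.
(3) permitted from 1997-12-14 + 8 days = 1997-12-22 onward; done 1997-12-24, after the minimum wait.
(4) due by 1998-01-23 + 9 days = 1998-02-01; 1998-01-24 is within that limit.
(5) due by 1998-02-13 + 39 days = 1998-03-24; 1998-03-26 misses that deadline by 2 days.

Step 5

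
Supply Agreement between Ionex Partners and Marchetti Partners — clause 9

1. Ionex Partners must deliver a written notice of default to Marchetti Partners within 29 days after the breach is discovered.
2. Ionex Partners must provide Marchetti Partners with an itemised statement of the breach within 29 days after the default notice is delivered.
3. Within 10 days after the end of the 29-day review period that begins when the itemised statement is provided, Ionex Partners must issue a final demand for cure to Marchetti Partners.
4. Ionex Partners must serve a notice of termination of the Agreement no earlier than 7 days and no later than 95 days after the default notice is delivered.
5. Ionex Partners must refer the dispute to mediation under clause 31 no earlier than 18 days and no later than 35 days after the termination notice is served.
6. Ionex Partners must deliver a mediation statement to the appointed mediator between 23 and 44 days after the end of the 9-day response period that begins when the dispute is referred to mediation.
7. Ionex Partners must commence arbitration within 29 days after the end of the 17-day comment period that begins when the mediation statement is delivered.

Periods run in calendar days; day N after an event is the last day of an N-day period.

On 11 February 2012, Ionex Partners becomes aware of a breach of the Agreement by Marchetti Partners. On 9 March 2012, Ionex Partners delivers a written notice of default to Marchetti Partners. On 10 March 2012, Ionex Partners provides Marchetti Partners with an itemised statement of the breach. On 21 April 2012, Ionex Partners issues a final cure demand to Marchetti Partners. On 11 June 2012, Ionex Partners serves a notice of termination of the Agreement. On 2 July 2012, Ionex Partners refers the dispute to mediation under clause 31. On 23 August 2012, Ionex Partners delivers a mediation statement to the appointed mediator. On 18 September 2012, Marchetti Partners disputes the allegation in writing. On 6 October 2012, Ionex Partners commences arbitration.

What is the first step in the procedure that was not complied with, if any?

Step 3

Step 1: 29 days after 11 February 2012 (when the breach is discovered) is 11 March 2012; 9 March 2012 is within that limit.
Step 2: 29 days after 9 March 2012 (when the default notice is delivered) is 7 April 2012; 10 March 2012 is within that limit.
Step 3: 10 days after 8 April 2012 (end of the 29-day review period, which began when the itemised statement is provided on 10 March 2012) is 18 April 2012; 21 April 2012 misses that deadline by 3 days.
The procedure was therefore not followed at step 3.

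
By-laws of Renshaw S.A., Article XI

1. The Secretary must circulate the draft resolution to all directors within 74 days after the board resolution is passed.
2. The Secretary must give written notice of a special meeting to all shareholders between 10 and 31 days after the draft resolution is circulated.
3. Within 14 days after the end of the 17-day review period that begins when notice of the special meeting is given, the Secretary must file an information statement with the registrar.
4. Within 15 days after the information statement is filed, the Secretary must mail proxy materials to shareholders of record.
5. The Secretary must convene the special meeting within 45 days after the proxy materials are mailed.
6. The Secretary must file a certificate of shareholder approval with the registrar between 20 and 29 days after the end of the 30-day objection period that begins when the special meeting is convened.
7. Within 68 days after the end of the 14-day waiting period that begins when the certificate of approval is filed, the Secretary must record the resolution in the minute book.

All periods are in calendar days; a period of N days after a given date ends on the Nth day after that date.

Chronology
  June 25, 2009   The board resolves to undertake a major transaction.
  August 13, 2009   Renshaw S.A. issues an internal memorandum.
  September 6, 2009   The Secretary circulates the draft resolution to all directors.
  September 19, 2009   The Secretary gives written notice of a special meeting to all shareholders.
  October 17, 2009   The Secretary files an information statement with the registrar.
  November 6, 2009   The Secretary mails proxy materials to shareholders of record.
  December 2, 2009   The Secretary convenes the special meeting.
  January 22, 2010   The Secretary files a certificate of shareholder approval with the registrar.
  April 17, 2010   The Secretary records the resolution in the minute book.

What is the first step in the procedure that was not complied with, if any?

Step 4

Step 1: 74 days after June 25, 2009 (when the board resolution is passed) is September 7, 2009; September 6, 2009 is within that limit.
Step 2: the window is 10–31 days after September 6, 2009 (when the draft resolution is circulated), so September 16, 2009 through October 7, 2009; September 19, 2009 falls inside that range.
Step 3: 14 days after October 6, 2009 (end of the 17-day review period, which began when notice of the special meeting is given on September 19, 2009) is October 20, 2009; done October 17, 2009 — timely.
Step 4: 15 days after October 17, 2009 (when the information statement is filed) is November 1, 2009; November 6, 2009 misses that deadline by 5 days.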